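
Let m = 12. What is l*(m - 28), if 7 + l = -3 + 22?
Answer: -192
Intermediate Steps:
l = 12 (l = -7 + (-3 + 22) = -7 + 19 = 12)
l*(m - 28) = 12*(12 - 28) = 12*(-16) = -192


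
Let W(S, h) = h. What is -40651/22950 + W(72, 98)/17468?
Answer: -88480321/50111325 ≈ -1.7657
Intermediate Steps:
-40651/22950 + W(72, 98)/17468 = -40651/22950 + 98/17468 = -40651*1/22950 + 98*(1/17468) = -40651/22950 + 49/8734 = -88480321/50111325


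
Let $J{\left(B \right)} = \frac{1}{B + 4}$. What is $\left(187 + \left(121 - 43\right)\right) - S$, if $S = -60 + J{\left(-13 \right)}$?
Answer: $\frac{2926}{9} \approx 325.11$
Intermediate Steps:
$J{\left(B \right)} = \frac{1}{4 + B}$
$S = - \frac{541}{9}$ ($S = -60 + \frac{1}{4 - 13} = -60 + \frac{1}{-9} = -60 - \frac{1}{9} = - \frac{541}{9} \approx -60.111$)
$\left(187 + \left(121 - 43\right)\right) - S = \left(187 + \left(121 - 43\right)\right) - - \frac{541}{9} = \left(187 + 78\right) + \frac{541}{9} = 265 + \frac{541}{9} = \frac{2926}{9}$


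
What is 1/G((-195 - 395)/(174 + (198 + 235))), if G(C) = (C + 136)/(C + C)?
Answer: -590/40981 ≈ -0.014397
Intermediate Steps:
G(C) = (136 + C)/(2*C) (G(C) = (136 + C)/((2*C)) = (136 + C)*(1/(2*C)) = (136 + C)/(2*C))
1/G((-195 - 395)/(174 + (198 + 235))) = 1/((136 + (-195 - 395)/(174 + (198 + 235)))/(2*(((-195 - 395)/(174 + (198 + 235)))))) = 1/((136 - 590/(174 + 433))/(2*((-590/(174 + 433))))) = 1/((136 - 590/607)/(2*((-590/607)))) = 1/((136 - 590*1/607)/(2*((-590*1/607)))) = 1/((136 - 590/607)/(2*(-590/607))) = 1/((½)*(-607/590)*(81962/607)) = 1/(-40981/590) = -590/40981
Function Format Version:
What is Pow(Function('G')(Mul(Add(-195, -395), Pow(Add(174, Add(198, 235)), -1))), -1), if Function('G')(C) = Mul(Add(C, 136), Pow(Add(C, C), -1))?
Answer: Rational(-590, 40981) ≈ -0.014397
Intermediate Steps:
Function('G')(C) = Mul(Rational(1, 2), Pow(C, -1), Add(136, C)) (Function('G')(C) = Mul(Add(136, C), Pow(Mul(2, C), -1)) = Mul(Add(136, C), Mul(Rational(1, 2), Pow(C, -1))) = Mul(Rational(1, 2), Pow(C, -1), Add(136, C)))
Pow(Function('G')(Mul(Add(-195, -395), Pow(Add(174, Add(198, 235)), -1))), -1) = Pow(Mul(Rational(1, 2), Pow(Mul(Add(-195, -395), Pow(Add(174, Add(198, 235)), -1)), -1), Add(136, Mul(Add(-195, -395), Pow(Add(174, Add(198, 235)), -1)))), -1) = Pow(Mul(Rational(1, 2), Pow(Mul(-590, Pow(Add(174, 433), -1)), -1), Add(136, Mul(-590, Pow(Add(174, 433), -1)))), -1) = Pow(Mul(Rational(1, 2), Pow(Mul(-590, Pow(607, -1)), -1), Add(136, Mul(-590, Pow(607, -1)))), -1) = Pow(Mul(Rational(1, 2), Pow(Mul(-590, Rational(1, 607)), -1), Add(136, Mul(-590, Rational(1, 607)))), -1) = Pow(Mul(Rational(1, 2), Pow(Rational(-590, 607), -1), Add(136, Rational(-590, 607))), -1) = Pow(Mul(Rational(1, 2), Rational(-607, 590), Rational(81962, 607)), -1) = Pow(Rational(-40981, 590), -1) = Rational(-590, 40981)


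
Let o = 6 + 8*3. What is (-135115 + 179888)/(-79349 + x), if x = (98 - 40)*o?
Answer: -44773/77609 ≈ -0.57690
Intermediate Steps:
o = 30 (o = 6 + 24 = 30)
x = 1740 (x = (98 - 40)*30 = 58*30 = 1740)
(-135115 + 179888)/(-79349 + x) = (-135115 + 179888)/(-79349 + 1740) = 44773/(-77609) = 44773*(-1/77609) = -44773/77609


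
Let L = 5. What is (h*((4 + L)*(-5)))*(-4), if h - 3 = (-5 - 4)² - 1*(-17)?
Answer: 18180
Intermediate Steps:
h = 101 (h = 3 + ((-5 - 4)² - 1*(-17)) = 3 + ((-9)² + 17) = 3 + (81 + 17) = 3 + 98 = 101)
(h*((4 + L)*(-5)))*(-4) = (101*((4 + 5)*(-5)))*(-4) = (101*(9*(-5)))*(-4) = (101*(-45))*(-4) = -4545*(-4) = 18180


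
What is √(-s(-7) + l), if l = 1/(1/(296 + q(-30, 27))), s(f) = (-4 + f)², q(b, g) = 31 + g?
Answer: √233 ≈ 15.264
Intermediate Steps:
l = 354 (l = 1/(1/(296 + (31 + 27))) = 1/(1/(296 + 58)) = 1/(1/354) = 354)
√(-s(-7) + l) = √(-(-4 - 7)² + 354) = √(-1*(-11)² + 354) = √(-1*121 + 354) = √(-121 + 354) = √233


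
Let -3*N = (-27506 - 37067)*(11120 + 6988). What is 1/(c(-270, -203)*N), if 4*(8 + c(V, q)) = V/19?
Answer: -19/85552896846 ≈ -2.2208e-10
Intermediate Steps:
c(V, q) = -8 + V/76 (c(V, q) = -8 + (V/19)/4 = -8 + V/76)
N = 389762628 (N = -(-27506 - 37067)*(11120 + 6988)/3 = -(-64573)*18108/3 = -⅓*(-1169287884) = 389762628)
1/(c(-270, -203)*N) = 1/((-8 + (1/76)*(-270))*389762628) = (1/389762628)/(-8 - 135/38) = (1/389762628)/(-439/38) = -38/439*1/389762628 = -19/85552896846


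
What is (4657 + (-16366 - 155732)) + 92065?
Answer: -75376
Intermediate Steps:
(4657 + (-16366 - 155732)) + 92065 = (4657 - 172098) + 92065 = -167441 + 92065 = -75376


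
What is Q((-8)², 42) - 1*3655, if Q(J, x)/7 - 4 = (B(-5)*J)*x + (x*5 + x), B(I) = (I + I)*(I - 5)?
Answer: 1879737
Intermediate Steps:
B(I) = 2*I*(-5 + I) (B(I) = (2*I)*(-5 + I) = 2*I*(-5 + I))
Q(J, x) = 28 + 42*x + 700*J*x (Q(J, x) = 28 + 7*(((2*(-5)*(-5 - 5))*J)*x + (x*5 + x)) = 28 + 7*(((2*(-5)*(-10))*J)*x + (5*x + x)) = 28 + 7*((100*J)*x + 6*x) = 28 + 7*(100*J*x + 6*x) = 28 + 7*(6*x + 100*J*x) = 28 + (42*x + 700*J*x) = 28 + 42*x + 700*J*x)
Q((-8)², 42) - 1*3655 = (28 + 42*42 + 700*(-8)²*42) - 1*3655 = (28 + 1764 + 700*64*42) - 3655 = (28 + 1764 + 1881600) - 3655 = 1883392 - 3655 = 1879737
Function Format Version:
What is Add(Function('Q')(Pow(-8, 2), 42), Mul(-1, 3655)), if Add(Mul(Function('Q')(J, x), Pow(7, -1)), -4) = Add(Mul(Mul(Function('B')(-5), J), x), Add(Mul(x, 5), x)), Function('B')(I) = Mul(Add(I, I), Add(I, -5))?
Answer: 1879737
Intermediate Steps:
Function('B')(I) = Mul(2, I, Add(-5, I)) (Function('B')(I) = Mul(Mul(2, I), Add(-5, I)) = Mul(2, I, Add(-5, I)))
Function('Q')(J, x) = Add(28, Mul(42, x), Mul(700, J, x)) (Function('Q')(J, x) = Add(28, Mul(7, Add(Mul(Mul(Mul(2, -5, Add(-5, -5)), J), x), Add(Mul(x, 5), x)))) = Add(28, Mul(7, Add(Mul(Mul(Mul(2, -5, -10), J), x), Add(Mul(5, x), x)))) = Add(28, Mul(7, Add(Mul(Mul(100, J), x), Mul(6, x)))) = Add(28, Mul(7, Add(Mul(100, J, x), Mul(6, x)))) = Add(28, Mul(7, Add(Mul(6, x), Mul(100, J, x)))) = Add(28, Add(Mul(42, x), Mul(700, J, x))) = Add(28, Mul(42, x), Mul(700, J, x)))
Add(Function('Q')(Pow(-8, 2), 42), Mul(-1, 3655)) = Add(Add(28, Mul(42, 42), Mul(700, Pow(-8, 2), 42)), Mul(-1, 3655)) = Add(Add(28, 1764, Mul(700, 64, 42)), -3655) = Add(Add(28, 1764, 1881600), -3655) = Add(1883392, -3655) = 1879737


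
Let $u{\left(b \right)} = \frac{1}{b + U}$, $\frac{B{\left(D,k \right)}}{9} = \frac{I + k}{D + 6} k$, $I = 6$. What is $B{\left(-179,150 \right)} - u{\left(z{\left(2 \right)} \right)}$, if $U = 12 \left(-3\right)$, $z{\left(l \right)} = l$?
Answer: $- \frac{7160227}{5882} \approx -1217.3$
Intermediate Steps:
$U = -36$
$B{\left(D,k \right)} = \frac{9 k \left(6 + k\right)}{6 + D}$ ($B{\left(D,k \right)} = 9 \frac{6 + k}{D + 6} k = 9 \frac{6 + k}{6 + D} k = 9 \frac{k \left(6 + k\right)}{6 + D} = \frac{9 k \left(6 + k\right)}{6 + D}$)
$u{\left(b \right)} = \frac{1}{-36 + b}$ ($u{\left(b \right)} = \frac{1}{b - 36} = \frac{1}{-36 + b}$)
$B{\left(-179,150 \right)} - u{\left(z{\left(2 \right)} \right)} = 9 \cdot 150 \frac{1}{6 - 179} \left(6 + 150\right) - \frac{1}{-36 + 2} = 9 \cdot 150 \frac{1}{-173} \cdot 156 - \frac{1}{-34} = 9 \cdot 150 \left(- \frac{1}{173}\right) 156 - - \frac{1}{34} = - \frac{210600}{173} + \frac{1}{34} = - \frac{7160227}{5882}$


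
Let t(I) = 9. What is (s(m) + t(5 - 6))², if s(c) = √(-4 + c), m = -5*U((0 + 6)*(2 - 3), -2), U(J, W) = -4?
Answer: 169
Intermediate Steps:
m = 20 (m = -5*(-4) = 20)
(s(m) + t(5 - 6))² = (√(-4 + 20) + 9)² = (√16 + 9)² = (4 + 9)² = 13² = 169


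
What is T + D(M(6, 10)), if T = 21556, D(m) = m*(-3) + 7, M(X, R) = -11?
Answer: 21596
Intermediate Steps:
D(m) = 7 - 3*m (D(m) = -3*m + 7 = 7 - 3*m)
T + D(M(6, 10)) = 21556 + (7 - 3*(-11)) = 21556 + (7 + 33) = 21556 + 40 = 21596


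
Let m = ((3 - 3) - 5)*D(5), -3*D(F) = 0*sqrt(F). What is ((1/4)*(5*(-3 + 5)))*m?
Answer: 0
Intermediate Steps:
D(F) = 0 (D(F) = -0*sqrt(F) = -1/3*0 = 0)
m = 0 (m = ((3 - 3) - 5)*0 = (0 - 5)*0 = -5*0 = 0)
((1/4)*(5*(-3 + 5)))*m = ((1/4)*(5*(-3 + 5)))*0 = ((1*(1/4))*(5*2))*0 = ((1/4)*10)*0 = (5/2)*0 = 0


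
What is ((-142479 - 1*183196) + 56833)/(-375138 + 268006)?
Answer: 134421/53566 ≈ 2.5094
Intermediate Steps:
((-142479 - 1*183196) + 56833)/(-375138 + 268006) = ((-142479 - 183196) + 56833)/(-107132) = (-325675 + 56833)*(-1/107132) = -268842*(-1/107132) = 134421/53566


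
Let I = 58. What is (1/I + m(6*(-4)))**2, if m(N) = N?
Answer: 1934881/3364 ≈ 575.17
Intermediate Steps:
(1/I + m(6*(-4)))**2 = (1/58 + 6*(-4))**2 = (1/58 - 24)**2 = (-1391/58)**2 = 1934881/3364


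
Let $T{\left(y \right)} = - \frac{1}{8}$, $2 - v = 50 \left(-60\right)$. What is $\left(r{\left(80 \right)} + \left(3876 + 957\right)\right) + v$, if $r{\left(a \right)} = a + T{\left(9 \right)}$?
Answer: $\frac{63319}{8} \approx 7914.9$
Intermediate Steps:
$v = 3002$ ($v = 2 - 50 \left(-60\right) = 2 - -3000 = 2 + 3000 = 3002$)
$T{\left(y \right)} = - \frac{1}{8}$ ($T{\left(y \right)} = \left(-1\right) \frac{1}{8} = - \frac{1}{8}$)
$r{\left(a \right)} = - \frac{1}{8} + a$ ($r{\left(a \right)} = a - \frac{1}{8} = - \frac{1}{8} + a$)
$\left(r{\left(80 \right)} + \left(3876 + 957\right)\right) + v = \left(\left(- \frac{1}{8} + 80\right) + \left(3876 + 957\right)\right) + 3002 = \left(\frac{639}{8} + 4833\right) + 3002 = \frac{39303}{8} + 3002 = \frac{63319}{8}$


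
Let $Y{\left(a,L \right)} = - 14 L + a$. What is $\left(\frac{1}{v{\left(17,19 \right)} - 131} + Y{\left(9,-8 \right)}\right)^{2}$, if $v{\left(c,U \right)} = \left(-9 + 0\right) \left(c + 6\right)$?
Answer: $\frac{1672564609}{114244} \approx 14640.0$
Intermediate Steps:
$v{\left(c,U \right)} = -54 - 9 c$ ($v{\left(c,U \right)} = - 9 \left(6 + c\right) = -54 - 9 c$)
$Y{\left(a,L \right)} = a - 14 L$
$\left(\frac{1}{v{\left(17,19 \right)} - 131} + Y{\left(9,-8 \right)}\right)^{2} = \left(\frac{1}{\left(-54 - 153\right) - 131} + \left(9 - -112\right)\right)^{2} = \left(\frac{1}{\left(-54 - 153\right) - 131} + \left(9 + 112\right)\right)^{2} = \left(\frac{1}{-207 - 131} + 121\right)^{2} = \left(\frac{1}{-338} + 121\right)^{2} = \left(- \frac{1}{338} + 121\right)^{2} = \left(\frac{40897}{338}\right)^{2} = \frac{1672564609}{114244}$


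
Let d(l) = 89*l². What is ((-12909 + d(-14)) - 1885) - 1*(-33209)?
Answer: 35859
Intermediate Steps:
((-12909 + d(-14)) - 1885) - 1*(-33209) = ((-12909 + 89*(-14)²) - 1885) - 1*(-33209) = ((-12909 + 89*196) - 1885) + 33209 = ((-12909 + 17444) - 1885) + 33209 = (4535 - 1885) + 33209 = 2650 + 33209 = 35859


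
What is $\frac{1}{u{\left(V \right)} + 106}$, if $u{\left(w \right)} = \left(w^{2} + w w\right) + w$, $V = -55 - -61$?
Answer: $\frac{1}{184} \approx 0.0054348$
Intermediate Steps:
$V = 6$ ($V = -55 + 61 = 6$)
$u{\left(w \right)} = w + 2 w^{2}$ ($u{\left(w \right)} = \left(w^{2} + w^{2}\right) + w = 2 w^{2} + w = w + 2 w^{2}$)
$\frac{1}{u{\left(V \right)} + 106} = \frac{1}{6 \left(1 + 2 \cdot 6\right) + 106} = \frac{1}{6 \left(1 + 12\right) + 106} = \frac{1}{6 \cdot 13 + 106} = \frac{1}{78 + 106} = \frac{1}{184}$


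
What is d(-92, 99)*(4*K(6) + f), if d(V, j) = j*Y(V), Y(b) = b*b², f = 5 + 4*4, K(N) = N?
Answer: -3469055040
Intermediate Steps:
f = 21 (f = 5 + 16 = 21)
Y(b) = b³
d(V, j) = j*V³
d(-92, 99)*(4*K(6) + f) = (99*(-92)³)*(4*6 + 21) = (99*(-778688))*(24 + 21) = -77090112*45 = -3469055040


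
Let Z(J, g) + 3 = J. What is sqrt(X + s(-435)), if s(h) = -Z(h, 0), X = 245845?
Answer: sqrt(246283) ≈ 496.27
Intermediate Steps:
Z(J, g) = -3 + J
s(h) = 3 - h (s(h) = -(-3 + h) = 3 - h)
sqrt(X + s(-435)) = sqrt(245845 + (3 - 1*(-435))) = sqrt(245845 + (3 + 435)) = sqrt(245845 + 438) = sqrt(246283)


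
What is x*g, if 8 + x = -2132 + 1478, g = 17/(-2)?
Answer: 5627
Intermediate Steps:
g = -17/2 (g = 17*(-1/2) = -17/2 ≈ -8.5000)
x = -662 (x = -8 + (-2132 + 1478) = -8 - 654 = -662)
x*g = -662*(-17/2) = 5627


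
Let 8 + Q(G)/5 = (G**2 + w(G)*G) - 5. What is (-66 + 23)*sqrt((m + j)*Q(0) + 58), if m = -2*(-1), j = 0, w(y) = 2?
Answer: -258*I*sqrt(2) ≈ -364.87*I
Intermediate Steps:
Q(G) = -65 + 5*G**2 + 10*G (Q(G) = -40 + 5*((G**2 + 2*G) - 5) = -40 + 5*(-5 + G**2 + 2*G) = -40 + (-25 + 5*G**2 + 10*G) = -65 + 5*G**2 + 10*G)
m = 2
(-66 + 23)*sqrt((m + j)*Q(0) + 58) = (-66 + 23)*sqrt((2 + 0)*(-65 + 5*0**2 + 10*0) + 58) = -43*sqrt(2*(-65 + 5*0 + 0) + 58) = -43*sqrt(2*(-65 + 0 + 0) + 58) = -43*sqrt(2*(-65) + 58) = -43*sqrt(-130 + 58) = -258*I*sqrt(2)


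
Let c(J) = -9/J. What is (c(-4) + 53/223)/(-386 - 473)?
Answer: -2219/766228 ≈ -0.0028960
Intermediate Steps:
(c(-4) + 53/223)/(-386 - 473) = (-9/(-4) + 53/223)/(-386 - 473) = (-9*(-¼) + 53*(1/223))/(-859) = (9/4 + 53/223)*(-1/859) = (2219/892)*(-1/859) = -2219/766228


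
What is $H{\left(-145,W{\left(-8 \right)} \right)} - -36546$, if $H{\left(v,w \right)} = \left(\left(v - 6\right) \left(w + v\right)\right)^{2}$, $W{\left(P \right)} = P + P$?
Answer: $591061267$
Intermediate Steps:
$W{\left(P \right)} = 2 P$
$H{\left(v,w \right)} = \left(-6 + v\right)^{2} \left(v + w\right)^{2}$ ($H{\left(v,w \right)} = \left(\left(-6 + v\right) \left(v + w\right)\right)^{2} = \left(-6 + v\right)^{2} \left(v + w\right)^{2}$)
$H{\left(-145,W{\left(-8 \right)} \right)} - -36546 = \left(-6 - 145\right)^{2} \left(-145 + 2 \left(-8\right)\right)^{2} - -36546 = \left(-151\right)^{2} \left(-145 - 16\right)^{2} + 36546 = 22801 \left(-161\right)^{2} + 36546 = 22801 \cdot 25921 + 36546 = 591024721 + 36546 = 591061267$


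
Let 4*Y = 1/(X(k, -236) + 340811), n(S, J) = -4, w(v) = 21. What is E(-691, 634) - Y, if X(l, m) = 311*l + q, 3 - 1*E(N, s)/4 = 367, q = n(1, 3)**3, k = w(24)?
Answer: -2022547073/1389112 ≈ -1456.0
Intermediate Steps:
k = 21
q = -64 (q = (-4)**3 = -64)
E(N, s) = -1456 (E(N, s) = 12 - 4*367 = 12 - 1468 = -1456)
X(l, m) = -64 + 311*l (X(l, m) = 311*l - 64 = -64 + 311*l)
Y = 1/1389112 (Y = 1/(4*((-64 + 311*21) + 340811)) = 1/(4*((-64 + 6531) + 340811)) = 1/(4*(6467 + 340811)) = (1/4)/347278 = (1/4)*(1/347278) = 1/1389112 ≈ 7.1988e-7)
E(-691, 634) - Y = -1456 - 1*1/1389112 = -1456 - 1/1389112 = -2022547073/1389112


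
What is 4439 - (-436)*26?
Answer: 15775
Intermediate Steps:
4439 - (-436)*26 = 4439 - 1*(-11336) = 4439 + 11336 = 15775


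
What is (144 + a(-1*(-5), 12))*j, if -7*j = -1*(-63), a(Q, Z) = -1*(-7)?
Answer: -1359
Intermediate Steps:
a(Q, Z) = 7
j = -9 (j = -(-1)*(-63)/7 = -⅐*63 = -9)
(144 + a(-1*(-5), 12))*j = (144 + 7)*(-9) = 151*(-9) = -1359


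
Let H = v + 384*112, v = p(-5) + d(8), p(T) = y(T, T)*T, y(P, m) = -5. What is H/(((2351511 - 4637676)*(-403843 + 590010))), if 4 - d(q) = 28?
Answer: -43009/425608479555 ≈ -1.0105e-7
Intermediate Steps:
d(q) = -24 (d(q) = 4 - 1*28 = 4 - 28 = -24)
p(T) = -5*T
v = 1 (v = -5*(-5) - 24 = 25 - 24 = 1)
H = 43009 (H = 1 + 384*112 = 1 + 43008 = 43009)
H/(((2351511 - 4637676)*(-403843 + 590010))) = 43009/(((2351511 - 4637676)*(-403843 + 590010))) = 43009/((-2286165*186167)) = 43009/(-425608479555) = 43009*(-1/425608479555) = -43009/425608479555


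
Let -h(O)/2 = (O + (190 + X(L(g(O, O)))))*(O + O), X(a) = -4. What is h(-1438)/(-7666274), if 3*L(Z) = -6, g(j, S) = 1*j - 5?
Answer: 3600752/3833137 ≈ 0.93937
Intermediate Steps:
g(j, S) = -5 + j (g(j, S) = j - 5 = -5 + j)
L(Z) = -2 (L(Z) = (⅓)*(-6) = -2)
h(O) = -4*O*(186 + O) (h(O) = -2*(O + (190 - 4))*(O + O) = -2*(O + 186)*2*O = -2*(186 + O)*2*O = -4*O*(186 + O))
h(-1438)/(-7666274) = -4*(-1438)*(186 - 1438)/(-7666274) = -4*(-1438)*(-1252)*(-1/7666274) = -7201504*(-1/7666274) = 3600752/3833137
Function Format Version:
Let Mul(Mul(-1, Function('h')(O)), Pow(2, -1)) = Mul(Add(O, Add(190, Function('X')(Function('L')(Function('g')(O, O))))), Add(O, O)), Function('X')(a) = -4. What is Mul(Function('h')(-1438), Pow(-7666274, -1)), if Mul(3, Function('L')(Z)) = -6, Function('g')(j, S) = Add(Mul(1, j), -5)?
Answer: Rational(3600752, 3833137) ≈ 0.93937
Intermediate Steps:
Function('g')(j, S) = Add(-5, j) (Function('g')(j, S) = Add(j, -5) = Add(-5, j))
Function('L')(Z) = -2 (Function('L')(Z) = Mul(Rational(1, 3), -6) = -2)
Function('h')(O) = Mul(-4, O, Add(186, O)) (Function('h')(O) = Mul(-2, Mul(Add(O, Add(190, -4)), Add(O, O))) = Mul(-2, Mul(Add(O, 186), Mul(2, O))) = Mul(-2, Mul(Add(186, O), Mul(2, O))) = Mul(-2, Mul(2, O, Add(186, O))) = Mul(-4, O, Add(186, O)))
Mul(Function('h')(-1438), Pow(-7666274, -1)) = Mul(Mul(-4, -1438, Add(186, -1438)), Pow(-7666274, -1)) = Mul(Mul(-4, -1438, -1252), Rational(-1, 7666274)) = Mul(-7201504, Rational(-1, 7666274)) = Rational(3600752, 3833137)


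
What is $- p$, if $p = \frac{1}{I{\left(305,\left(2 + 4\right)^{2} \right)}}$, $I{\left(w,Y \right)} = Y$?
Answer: $- \frac{1}{36} \approx -0.027778$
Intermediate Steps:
$p = \frac{1}{36}$ ($p = \frac{1}{\left(2 + 4\right)^{2}} = \frac{1}{6^{2}} = \frac{1}{36} \approx 0.027778$)
$- p = \left(-1\right) \frac{1}{36} = - \frac{1}{36}$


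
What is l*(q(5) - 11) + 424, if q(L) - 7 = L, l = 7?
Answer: 431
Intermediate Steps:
q(L) = 7 + L
l*(q(5) - 11) + 424 = 7*((7 + 5) - 11) + 424 = 7*(12 - 11) + 424 = 7*1 + 424 = 7 + 424 = 431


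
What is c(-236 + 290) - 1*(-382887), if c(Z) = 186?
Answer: 383073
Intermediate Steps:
c(-236 + 290) - 1*(-382887) = 186 - 1*(-382887) = 186 + 382887 = 383073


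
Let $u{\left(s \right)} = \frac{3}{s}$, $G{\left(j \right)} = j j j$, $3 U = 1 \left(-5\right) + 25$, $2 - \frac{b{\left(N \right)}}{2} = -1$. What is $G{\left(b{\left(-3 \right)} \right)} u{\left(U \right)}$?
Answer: $\frac{486}{5} \approx 97.2$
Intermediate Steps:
$b{\left(N \right)} = 6$ ($b{\left(N \right)} = 4 - -2 = 4 + 2 = 6$)
$U = \frac{20}{3}$ ($U = \frac{1 \left(-5\right) + 25}{3} = \frac{-5 + 25}{3} = \frac{1}{3} \cdot 20 = \frac{20}{3} \approx 6.6667$)
$G{\left(j \right)} = j^{3}$ ($G{\left(j \right)} = j^{2} j = j^{3}$)
$G{\left(b{\left(-3 \right)} \right)} u{\left(U \right)} = 6^{3} \frac{3}{\frac{20}{3}} = 216 \cdot 3 \cdot \frac{3}{20} = 216 \cdot \frac{9}{20} = \frac{486}{5}$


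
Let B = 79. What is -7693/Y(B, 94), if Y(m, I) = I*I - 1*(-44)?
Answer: -7693/8880 ≈ -0.86633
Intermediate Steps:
Y(m, I) = 44 + I² (Y(m, I) = I² + 44 = 44 + I²)
-7693/Y(B, 94) = -7693/(44 + 94²) = -7693/(44 + 8836) = -7693/8880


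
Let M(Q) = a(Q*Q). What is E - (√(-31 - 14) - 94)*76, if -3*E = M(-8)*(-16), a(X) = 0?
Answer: 7144 - 228*I*√5 ≈ 7144.0 - 509.82*I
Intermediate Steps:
M(Q) = 0
E = 0 (E = -0*(-16) = -⅓*0 = 0)
E - (√(-31 - 14) - 94)*76 = 0 - (√(-31 - 14) - 94)*76 = 0 - (√(-45) - 94)*76 = 0 - (3*I*√5 - 94)*76 = 0 - (-94 + 3*I*√5)*76 = 0 - (-7144 + 228*I*√5) = 0 + (7144 - 228*I*√5) = 7144 - 228*I*√5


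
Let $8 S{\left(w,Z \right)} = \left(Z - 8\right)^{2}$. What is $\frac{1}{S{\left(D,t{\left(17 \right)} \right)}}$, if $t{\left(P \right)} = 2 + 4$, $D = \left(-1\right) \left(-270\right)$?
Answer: $2$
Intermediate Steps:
$D = 270$
$t{\left(P \right)} = 6$
$S{\left(w,Z \right)} = \frac{\left(-8 + Z\right)^{2}}{8}$ ($S{\left(w,Z \right)} = \frac{\left(Z - 8\right)^{2}}{8} = \frac{\left(-8 + Z\right)^{2}}{8}$)
$\frac{1}{S{\left(D,t{\left(17 \right)} \right)}} = \frac{1}{\frac{1}{8} \left(-8 + 6\right)^{2}} = \frac{1}{\frac{1}{8} \left(-2\right)^{2}} = \frac{1}{\frac{1}{8} \cdot 4} = \frac{1}{\frac{1}{2}} = 2$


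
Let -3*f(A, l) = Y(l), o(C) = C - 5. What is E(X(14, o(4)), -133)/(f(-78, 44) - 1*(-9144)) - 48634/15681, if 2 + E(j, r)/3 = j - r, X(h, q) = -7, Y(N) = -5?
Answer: -1316871062/430239597 ≈ -3.0608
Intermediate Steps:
o(C) = -5 + C
f(A, l) = 5/3 (f(A, l) = -⅓*(-5) = 5/3)
E(j, r) = -6 - 3*r + 3*j (E(j, r) = -6 + 3*(j - r) = -6 + (-3*r + 3*j) = -6 - 3*r + 3*j)
E(X(14, o(4)), -133)/(f(-78, 44) - 1*(-9144)) - 48634/15681 = (-6 - 3*(-133) + 3*(-7))/(5/3 - 1*(-9144)) - 48634/15681 = (-6 + 399 - 21)/(5/3 + 9144) - 48634*1/15681 = 372/(27437/3) - 48634/15681 = 372*(3/27437) - 48634/15681 = 1116/27437 - 48634/15681 = -1316871062/430239597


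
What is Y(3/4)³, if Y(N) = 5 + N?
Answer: 12167/64 ≈ 190.11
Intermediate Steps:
Y(3/4)³ = (5 + 3/4)³ = (5 + 3*(¼))³ = (5 + ¾)³ = (23/4)³ = 12167/64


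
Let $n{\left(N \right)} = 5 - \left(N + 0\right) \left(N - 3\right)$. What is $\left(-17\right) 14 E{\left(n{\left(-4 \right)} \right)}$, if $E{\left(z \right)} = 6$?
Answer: $-1428$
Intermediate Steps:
$n{\left(N \right)} = 5 - N \left(-3 + N\right)$
$\left(-17\right) 14 E{\left(n{\left(-4 \right)} \right)} = \left(-17\right) 14 \cdot 6 = \left(-238\right) 6 = -1428$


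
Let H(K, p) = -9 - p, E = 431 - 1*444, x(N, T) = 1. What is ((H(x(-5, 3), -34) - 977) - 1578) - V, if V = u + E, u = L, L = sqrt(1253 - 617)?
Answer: -2517 - 2*sqrt(159) ≈ -2542.2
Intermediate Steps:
L = 2*sqrt(159) (L = sqrt(636) = 2*sqrt(159) ≈ 25.219)
u = 2*sqrt(159) ≈ 25.219
E = -13 (E = 431 - 444 = -13)
V = -13 + 2*sqrt(159) (V = 2*sqrt(159) - 13 = -13 + 2*sqrt(159) ≈ 12.219)
((H(x(-5, 3), -34) - 977) - 1578) - V = (((-9 - 1*(-34)) - 977) - 1578) - (-13 + 2*sqrt(159)) = (((-9 + 34) - 977) - 1578) + (13 - 2*sqrt(159)) = ((25 - 977) - 1578) + (13 - 2*sqrt(159)) = (-952 - 1578) + (13 - 2*sqrt(159)) = -2530 + (13 - 2*sqrt(159)) = -2517 - 2*sqrt(159)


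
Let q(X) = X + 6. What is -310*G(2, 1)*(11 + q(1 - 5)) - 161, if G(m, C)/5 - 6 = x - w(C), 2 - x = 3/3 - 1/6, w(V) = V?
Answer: -373258/3 ≈ -1.2442e+5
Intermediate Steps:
q(X) = 6 + X
x = 7/6 (x = 2 - (3/3 - 1/6) = 2 - (3*(1/3) - 1*1/6) = 2 - (1 - 1/6) = 2 - 1*5/6 = 2 - 5/6 = 7/6 ≈ 1.1667)
G(m, C) = 215/6 - 5*C (G(m, C) = 30 + 5*(7/6 - C) = 30 + (35/6 - 5*C) = 215/6 - 5*C)
-310*G(2, 1)*(11 + q(1 - 5)) - 161 = -310*(215/6 - 5*1)*(11 + (6 + (1 - 5))) - 161 = -310*(215/6 - 5)*(11 + (6 - 4)) - 161 = -28675*(11 + 2)/3 - 161 = -28675*13/3 - 161 = -310*2405/6 - 161 = -372775/3 - 161 = -373258/3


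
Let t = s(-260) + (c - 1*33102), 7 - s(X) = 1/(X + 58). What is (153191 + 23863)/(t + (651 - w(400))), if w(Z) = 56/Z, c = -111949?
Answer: -223530675/182296333 ≈ -1.2262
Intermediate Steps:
s(X) = 7 - 1/(58 + X) (s(X) = 7 - 1/(X + 58) = 7 - 1/(58 + X))
t = -29298887/202 (t = (405 + 7*(-260))/(58 - 260) + (-111949 - 1*33102) = (405 - 1820)/(-202) + (-111949 - 33102) = -1/202*(-1415) - 145051 = 1415/202 - 145051 = -29298887/202 ≈ -1.4504e+5)
(153191 + 23863)/(t + (651 - w(400))) = (153191 + 23863)/(-29298887/202 + (651 - 56/400)) = 177054/(-29298887/202 + (651 - 56/400)) = 177054/(-29298887/202 + (651 - 1*7/50)) = 177054/(-29298887/202 + (651 - 7/50)) = 177054/(-29298887/202 + 32543/50) = 177054/(-364592666/2525) = 177054*(-2525/364592666) = -223530675/182296333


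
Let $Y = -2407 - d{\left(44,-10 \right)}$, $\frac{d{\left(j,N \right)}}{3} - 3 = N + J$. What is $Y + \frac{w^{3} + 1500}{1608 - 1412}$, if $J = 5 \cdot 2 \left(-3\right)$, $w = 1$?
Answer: $- \frac{448515}{196} \approx -2288.3$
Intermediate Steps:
$J = -30$ ($J = 10 \left(-3\right) = -30$)
$d{\left(j,N \right)} = -81 + 3 N$ ($d{\left(j,N \right)} = 9 + 3 \left(N - 30\right) = 9 + 3 \left(-30 + N\right) = 9 + \left(-90 + 3 N\right) = -81 + 3 N$)
$Y = -2296$ ($Y = -2407 - \left(-81 + 3 \left(-10\right)\right) = -2407 - \left(-81 - 30\right) = -2407 - -111 = -2407 + 111 = -2296$)
$Y + \frac{w^{3} + 1500}{1608 - 1412} = -2296 + \frac{1^{3} + 1500}{1608 - 1412} = -2296 + \frac{1 + 1500}{196} = -2296 + 1501 \cdot \frac{1}{196} = -2296 + \frac{1501}{196} = - \frac{448515}{196}$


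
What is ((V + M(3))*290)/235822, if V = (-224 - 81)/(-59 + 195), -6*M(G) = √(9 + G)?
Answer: -44225/16035896 - 145*√3/353733 ≈ -0.0034679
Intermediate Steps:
M(G) = -√(9 + G)/6
V = -305/136 ≈ -2.2426
((V + M(3))*290)/235822 = ((-305/136 - √(9 + 3)/6)*290)/235822 = ((-305/136 - √3/3)*290)*(1/235822) = (-44225/68 - 290*√3/3)*(1/235822) = -44225/16035896 - 145*√3/353733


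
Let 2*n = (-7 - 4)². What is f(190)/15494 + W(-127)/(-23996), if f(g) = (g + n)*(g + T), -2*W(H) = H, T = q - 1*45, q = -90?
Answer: 329621021/371794024 ≈ 0.88657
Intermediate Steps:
T = -135 (T = -90 - 1*45 = -90 - 45 = -135)
W(H) = -H/2
n = 121/2 (n = (-7 - 4)²/2 = (½)*(-11)² = (½)*121 = 121/2 ≈ 60.500)
f(g) = (-135 + g)*(121/2 + g) (f(g) = (g + 121/2)*(g - 135) = (121/2 + g)*(-135 + g) = (-135 + g)*(121/2 + g))
f(190)/15494 + W(-127)/(-23996) = (-16335/2 + 190² - 149/2*190)/15494 - ½*(-127)/(-23996) = (-16335/2 + 36100 - 14155)*(1/15494) + (127/2)*(-1/23996) = (27555/2)*(1/15494) - 127/47992 = 27555/30988 - 127/47992 = 329621021/371794024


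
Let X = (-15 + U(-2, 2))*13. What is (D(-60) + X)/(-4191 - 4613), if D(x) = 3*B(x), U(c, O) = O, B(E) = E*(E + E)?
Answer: -21431/8804 ≈ -2.4342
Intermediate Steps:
B(E) = 2*E**2 (B(E) = E*(2*E) = 2*E**2)
D(x) = 6*x**2 (D(x) = 3*(2*x**2) = 6*x**2)
X = -169 (X = (-15 + 2)*13 = -13*13 = -169)
(D(-60) + X)/(-4191 - 4613) = (6*(-60)**2 - 169)/(-4191 - 4613) = (6*3600 - 169)/(-8804) = (21600 - 169)*(-1/8804) = 21431*(-1/8804) = -21431/8804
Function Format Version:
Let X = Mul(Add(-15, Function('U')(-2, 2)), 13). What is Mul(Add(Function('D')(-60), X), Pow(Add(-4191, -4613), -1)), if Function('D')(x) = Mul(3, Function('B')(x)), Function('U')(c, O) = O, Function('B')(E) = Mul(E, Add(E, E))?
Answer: Rational(-21431, 8804) ≈ -2.4342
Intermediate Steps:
Function('B')(E) = Mul(2, Pow(E, 2)) (Function('B')(E) = Mul(E, Mul(2, E)) = Mul(2, Pow(E, 2)))
Function('D')(x) = Mul(6, Pow(x, 2)) (Function('D')(x) = Mul(3, Mul(2, Pow(x, 2))) = Mul(6, Pow(x, 2)))
X = -169 (X = Mul(Add(-15, 2), 13) = Mul(-13, 13) = -169)
Mul(Add(Function('D')(-60), X), Pow(Add(-4191, -4613), -1)) = Mul(Add(Mul(6, Pow(-60, 2)), -169), Pow(Add(-4191, -4613), -1)) = Mul(Add(Mul(6, 3600), -169), Pow(-8804, -1)) = Mul(Add(21600, -169), Rational(-1, 8804)) = Mul(21431, Rational(-1, 8804)) = Rational(-21431, 8804)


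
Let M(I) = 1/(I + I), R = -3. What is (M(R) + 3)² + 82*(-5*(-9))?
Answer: 133129/36 ≈ 3698.0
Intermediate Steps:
M(I) = 1/(2*I)
(M(R) + 3)² + 82*(-5*(-9)) = ((½)/(-3) + 3)² + 82*(-5*(-9)) = ((½)*(-⅓) + 3)² + 82*45 = (-⅙ + 3)² + 3690 = (17/6)² + 3690 = 289/36 + 3690 = 133129/36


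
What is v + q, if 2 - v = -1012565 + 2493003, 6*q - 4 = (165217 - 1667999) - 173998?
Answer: -5279696/3 ≈ -1.7599e+6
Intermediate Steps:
q = -838388/3 (q = ⅔ + ((165217 - 1667999) - 173998)/6 = ⅔ + (-1502782 - 173998)/6 = ⅔ + (⅙)*(-1676780) = ⅔ - 838390/3 = -838388/3 ≈ -2.7946e+5)
v = -1480436 (v = 2 - (-1012565 + 2493003) = 2 - 1*1480438 = 2 - 1480438 = -1480436)
v + q = -1480436 - 838388/3 = -5279696/3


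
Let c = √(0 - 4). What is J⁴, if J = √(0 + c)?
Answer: -4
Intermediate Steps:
c = 2*I (c = √(-4) = 2*I ≈ 2.0*I)
J = 1 + I (J = √(0 + 2*I) = √(2*I) = 1 + I ≈ 1.0 + 1.0*I)
J⁴ = (1 + I)⁴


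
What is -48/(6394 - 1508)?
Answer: -24/2443 ≈ -0.0098240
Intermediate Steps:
-48/(6394 - 1508) = -48/4886 = -48*1/4886 = -24/2443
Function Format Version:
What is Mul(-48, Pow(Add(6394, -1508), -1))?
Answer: Rational(-24, 2443) ≈ -0.0098240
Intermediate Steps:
Mul(-48, Pow(Add(6394, -1508), -1)) = Mul(-48, Pow(4886, -1)) = Mul(-48, Rational(1, 4886)) = Rational(-24, 2443)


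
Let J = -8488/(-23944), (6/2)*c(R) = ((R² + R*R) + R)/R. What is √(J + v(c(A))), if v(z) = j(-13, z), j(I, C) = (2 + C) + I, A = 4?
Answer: 7*I*√1397731/2993 ≈ 2.7651*I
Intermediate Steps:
c(R) = (R + 2*R²)/(3*R) (c(R) = (((R² + R*R) + R)/R)/3 = (((R² + R²) + R)/R)/3 = ((2*R² + R)/R)/3 = ((R + 2*R²)/R)/3 = (R + 2*R²)/(3*R))
J = 1061/2993 (J = -8488*(-1/23944) = 1061/2993 ≈ 0.35449)
j(I, C) = 2 + C + I
v(z) = -11 + z (v(z) = 2 + z - 13 = -11 + z)
√(J + v(c(A))) = √(1061/2993 + (-11 + (⅓ + (⅔)*4))) = √(1061/2993 + (-11 + (⅓ + 8/3))) = √(1061/2993 + (-11 + 3)) = √(1061/2993 - 8) = √(-22883/2993) = 7*I*√1397731/2993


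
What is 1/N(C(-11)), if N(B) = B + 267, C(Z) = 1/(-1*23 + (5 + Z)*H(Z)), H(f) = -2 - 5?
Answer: 19/5074 ≈ 0.0037446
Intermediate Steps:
H(f) = -7
C(Z) = 1/(-58 - 7*Z) (C(Z) = 1/(-1*23 + (5 + Z)*(-7)) = 1/(-23 + (-35 - 7*Z)) = 1/(-58 - 7*Z))
N(B) = 267 + B
1/N(C(-11)) = 1/(267 + 1/(-58 - 7*(-11))) = 1/(267 + 1/(-58 + 77)) = 1/(267 + 1/19) = 1/(5074/19) = 19/5074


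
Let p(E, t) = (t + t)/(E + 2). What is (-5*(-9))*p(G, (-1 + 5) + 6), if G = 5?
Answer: 900/7 ≈ 128.57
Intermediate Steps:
p(E, t) = 2*t/(2 + E) (p(E, t) = (2*t)/(2 + E) = 2*t/(2 + E))
(-5*(-9))*p(G, (-1 + 5) + 6) = (-5*(-9))*(2*((-1 + 5) + 6)/(2 + 5)) = 45*(2*(4 + 6)/7) = 45*(2*10*(⅐)) = 45*(20/7) = 900/7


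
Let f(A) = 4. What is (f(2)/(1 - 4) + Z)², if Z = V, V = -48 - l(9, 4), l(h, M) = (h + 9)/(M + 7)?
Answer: 2829124/1089 ≈ 2597.9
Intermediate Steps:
l(h, M) = (9 + h)/(7 + M)
V = -546/11 (V = -48 - (9 + 9)/(7 + 4) = -48 - 18/11 = -546/11 ≈ -49.636)
Z = -546/11 ≈ -49.636
(f(2)/(1 - 4) + Z)² = (4/(1 - 4) - 546/11)² = (4/(-3) - 546/11)² = (-⅓*4 - 546/11)² = (-4/3 - 546/11)² = (-1682/33)² = 2829124/1089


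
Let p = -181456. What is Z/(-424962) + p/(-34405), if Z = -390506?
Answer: 45273631801/7310408805 ≈ 6.1930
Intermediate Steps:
Z/(-424962) + p/(-34405) = -390506/(-424962) - 181456/(-34405) = -390506*(-1/424962) - 181456*(-1/34405) = 195253/212481 + 181456/34405 = 45273631801/7310408805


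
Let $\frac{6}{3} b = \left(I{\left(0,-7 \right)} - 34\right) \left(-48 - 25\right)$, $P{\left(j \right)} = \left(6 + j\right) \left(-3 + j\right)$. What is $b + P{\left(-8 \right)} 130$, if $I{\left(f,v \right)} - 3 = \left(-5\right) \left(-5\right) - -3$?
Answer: $\frac{5939}{2} \approx 2969.5$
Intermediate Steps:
$I{\left(f,v \right)} = 31$ ($I{\left(f,v \right)} = 3 - -28 = 3 + \left(25 + 3\right) = 3 + 28 = 31$)
$P{\left(j \right)} = \left(-3 + j\right) \left(6 + j\right)$
$b = \frac{219}{2}$ ($b = \frac{\left(31 - 34\right) \left(-48 - 25\right)}{2} = \frac{\left(-3\right) \left(-73\right)}{2} = \frac{1}{2} \cdot 219 = \frac{219}{2} \approx 109.5$)
$b + P{\left(-8 \right)} 130 = \frac{219}{2} + \left(-18 + \left(-8\right)^{2} + 3 \left(-8\right)\right) 130 = \frac{219}{2} + \left(-18 + 64 - 24\right) 130 = \frac{219}{2} + 22 \cdot 130 = \frac{219}{2} + 2860 = \frac{5939}{2}$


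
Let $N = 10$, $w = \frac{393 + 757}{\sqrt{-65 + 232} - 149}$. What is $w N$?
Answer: $- \frac{37250}{479} - \frac{250 \sqrt{167}}{479} \approx -84.511$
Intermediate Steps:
$w = \frac{1150}{-149 + \sqrt{167}}$ ($w = \frac{1150}{\sqrt{167} - 149} = \frac{1150}{-149 + \sqrt{167}} \approx -8.4511$)
$w N = \left(- \frac{3725}{479} - \frac{25 \sqrt{167}}{479}\right) 10 = - \frac{37250}{479} - \frac{250 \sqrt{167}}{479}$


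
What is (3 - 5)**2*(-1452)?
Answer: -5808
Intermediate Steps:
(3 - 5)**2*(-1452) = (-2)**2*(-1452) = 4*(-1452) = -5808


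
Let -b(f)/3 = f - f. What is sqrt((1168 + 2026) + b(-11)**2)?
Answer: sqrt(3194) ≈ 56.516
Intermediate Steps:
b(f) = 0 (b(f) = -3*(f - f) = -3*0 = 0)
sqrt((1168 + 2026) + b(-11)**2) = sqrt((1168 + 2026) + 0**2) = sqrt(3194 + 0) = sqrt(3194)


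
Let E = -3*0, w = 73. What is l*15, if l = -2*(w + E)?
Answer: -2190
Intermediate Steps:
E = 0
l = -146 (l = -2*(73 + 0) = -2*73 = -146)
l*15 = -146*15 = -2190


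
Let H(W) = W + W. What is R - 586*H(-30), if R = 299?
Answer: 35459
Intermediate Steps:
H(W) = 2*W
R - 586*H(-30) = 299 - 1172*(-30) = 299 - 586*(-60) = 299 + 35160 = 35459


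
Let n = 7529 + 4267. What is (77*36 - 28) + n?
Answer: 14540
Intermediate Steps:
n = 11796
(77*36 - 28) + n = (77*36 - 28) + 11796 = (2772 - 28) + 11796 = 2744 + 11796 = 14540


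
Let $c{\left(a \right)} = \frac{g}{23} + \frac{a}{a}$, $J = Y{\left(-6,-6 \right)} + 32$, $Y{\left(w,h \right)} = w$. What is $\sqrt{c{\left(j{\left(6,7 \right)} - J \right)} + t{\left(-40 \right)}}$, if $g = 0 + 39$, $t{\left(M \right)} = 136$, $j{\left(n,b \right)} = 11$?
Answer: $\frac{\sqrt{73370}}{23} \approx 11.777$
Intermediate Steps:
$g = 39$
$J = 26$ ($J = -6 + 32 = 26$)
$c{\left(a \right)} = \frac{62}{23}$ ($c{\left(a \right)} = \frac{39}{23} + \frac{a}{a} = 39 \cdot \frac{1}{23} + 1 = \frac{39}{23} + 1 = \frac{62}{23}$)
$\sqrt{c{\left(j{\left(6,7 \right)} - J \right)} + t{\left(-40 \right)}} = \sqrt{\frac{62}{23} + 136} = \sqrt{\frac{3190}{23}} = \frac{\sqrt{73370}}{23}$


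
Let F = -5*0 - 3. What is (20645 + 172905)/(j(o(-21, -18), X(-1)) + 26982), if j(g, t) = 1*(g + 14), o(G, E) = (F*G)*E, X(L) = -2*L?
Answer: 96775/12931 ≈ 7.4840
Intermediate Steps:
F = -3 (F = 0 - 3 = -3)
o(G, E) = -3*E*G (o(G, E) = (-3*G)*E = -3*E*G)
j(g, t) = 14 + g (j(g, t) = 1*(14 + g) = 14 + g)
(20645 + 172905)/(j(o(-21, -18), X(-1)) + 26982) = (20645 + 172905)/((14 - 3*(-18)*(-21)) + 26982) = 193550/((14 - 1134) + 26982) = 193550/(-1120 + 26982) = 193550/25862 = 193550*(1/25862) = 96775/12931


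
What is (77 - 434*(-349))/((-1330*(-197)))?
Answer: 21649/37430 ≈ 0.57839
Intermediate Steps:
(77 - 434*(-349))/((-1330*(-197))) = (77 + 151466)/262010 = 151543*(1/262010) = 21649/37430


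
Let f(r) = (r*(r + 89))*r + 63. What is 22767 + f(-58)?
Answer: 127114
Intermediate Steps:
f(r) = 63 + r²*(89 + r) (f(r) = (r*(89 + r))*r + 63 = r²*(89 + r) + 63 = 63 + r²*(89 + r))
22767 + f(-58) = 22767 + (63 + (-58)³ + 89*(-58)²) = 22767 + (63 - 195112 + 89*3364) = 22767 + (63 - 195112 + 299396) = 22767 + 104347 = 127114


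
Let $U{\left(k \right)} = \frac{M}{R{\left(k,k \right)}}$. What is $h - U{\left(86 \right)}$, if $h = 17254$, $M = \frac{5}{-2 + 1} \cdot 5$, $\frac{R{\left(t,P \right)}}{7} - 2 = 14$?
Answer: $\frac{1932473}{112} \approx 17254.0$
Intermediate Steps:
$R{\left(t,P \right)} = 112$ ($R{\left(t,P \right)} = 14 + 7 \cdot 14 = 14 + 98 = 112$)
$M = -25$ ($M = \frac{5}{-1} \cdot 5 = 5 \left(-1\right) 5 = \left(-5\right) 5 = -25$)
$U{\left(k \right)} = - \frac{25}{112}$
$h - U{\left(86 \right)} = 17254 - - \frac{25}{112} = 17254 + \frac{25}{112} = \frac{1932473}{112}$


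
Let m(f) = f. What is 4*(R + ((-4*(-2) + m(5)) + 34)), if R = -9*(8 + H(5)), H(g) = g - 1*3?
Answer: -172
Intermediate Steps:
H(g) = -3 + g (H(g) = g - 3 = -3 + g)
R = -90 (R = -9*(8 + (-3 + 5)) = -9*(8 + 2) = -9*10 = -90)
4*(R + ((-4*(-2) + m(5)) + 34)) = 4*(-90 + ((-4*(-2) + 5) + 34)) = 4*(-90 + ((8 + 5) + 34)) = 4*(-90 + (13 + 34)) = 4*(-90 + 47) = 4*(-43) = -172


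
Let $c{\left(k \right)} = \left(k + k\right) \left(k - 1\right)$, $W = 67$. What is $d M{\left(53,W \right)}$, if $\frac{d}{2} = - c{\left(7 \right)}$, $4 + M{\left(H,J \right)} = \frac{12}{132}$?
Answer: $\frac{7224}{11} \approx 656.73$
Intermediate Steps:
$c{\left(k \right)} = 2 k \left(-1 + k\right)$
$M{\left(H,J \right)} = - \frac{43}{11}$ ($M{\left(H,J \right)} = -4 + \frac{12}{132} = -4 + 12 \cdot \frac{1}{132} = -4 + \frac{1}{11} = - \frac{43}{11}$)
$d = -168$ ($d = 2 \left(- 2 \cdot 7 \left(-1 + 7\right)\right) = 2 \left(- 2 \cdot 7 \cdot 6\right) = 2 \left(\left(-1\right) 84\right) = 2 \left(-84\right) = -168$)
$d M{\left(53,W \right)} = \left(-168\right) \left(- \frac{43}{11}\right) = \frac{7224}{11}$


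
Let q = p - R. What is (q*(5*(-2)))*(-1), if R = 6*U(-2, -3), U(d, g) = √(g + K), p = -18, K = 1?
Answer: -180 - 60*I*√2 ≈ -180.0 - 84.853*I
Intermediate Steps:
U(d, g) = √(1 + g) (U(d, g) = √(g + 1) = √(1 + g))
R = 6*I*√2 (R = 6*√(1 - 3) = 6*√(-2) = 6*(I*√2) = 6*I*√2 ≈ 8.4853*I)
q = -18 - 6*I*√2 ≈ -18.0 - 8.4853*I
(q*(5*(-2)))*(-1) = ((-18 - 6*I*√2)*(5*(-2)))*(-1) = ((-18 - 6*I*√2)*(-10))*(-1) = (180 + 60*I*√2)*(-1) = -180 - 60*I*√2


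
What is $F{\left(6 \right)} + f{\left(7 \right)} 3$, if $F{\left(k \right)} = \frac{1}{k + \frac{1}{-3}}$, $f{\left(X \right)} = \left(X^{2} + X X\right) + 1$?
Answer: $\frac{5052}{17} \approx 297.18$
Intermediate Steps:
$f{\left(X \right)} = 1 + 2 X^{2}$ ($f{\left(X \right)} = \left(X^{2} + X^{2}\right) + 1 = 2 X^{2} + 1 = 1 + 2 X^{2}$)
$F{\left(k \right)} = \frac{1}{- \frac{1}{3} + k}$ ($F{\left(k \right)} = \frac{1}{k - \frac{1}{3}} = \frac{1}{- \frac{1}{3} + k}$)
$F{\left(6 \right)} + f{\left(7 \right)} 3 = \frac{3}{-1 + 3 \cdot 6} + \left(1 + 2 \cdot 7^{2}\right) 3 = \frac{3}{-1 + 18} + \left(1 + 2 \cdot 49\right) 3 = \frac{3}{17} + \left(1 + 98\right) 3 = 3 \cdot \frac{1}{17} + 99 \cdot 3 = \frac{3}{17} + 297 = \frac{5052}{17}$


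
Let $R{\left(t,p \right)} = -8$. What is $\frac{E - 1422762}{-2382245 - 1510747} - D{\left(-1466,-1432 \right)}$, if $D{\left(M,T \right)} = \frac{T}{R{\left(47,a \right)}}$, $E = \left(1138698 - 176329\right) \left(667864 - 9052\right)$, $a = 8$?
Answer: $- \frac{105785944739}{648832} \approx -1.6304 \cdot 10^{5}$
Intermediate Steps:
$E = 634020245628$ ($E = 962369 \cdot 658812 = 634020245628$)
$D{\left(M,T \right)} = - \frac{T}{8}$ ($D{\left(M,T \right)} = \frac{T}{-8} = T \left(- \frac{1}{8}\right) = - \frac{T}{8}$)
$\frac{E - 1422762}{-2382245 - 1510747} - D{\left(-1466,-1432 \right)} = \frac{634020245628 - 1422762}{-2382245 - 1510747} - \left(- \frac{1}{8}\right) \left(-1432\right) = \frac{634018822866}{-3892992} - 179 = 634018822866 \left(- \frac{1}{3892992}\right) - 179 = - \frac{105669803811}{648832} - 179 = - \frac{105785944739}{648832}$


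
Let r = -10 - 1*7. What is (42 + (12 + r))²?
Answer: 1369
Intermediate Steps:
r = -17 (r = -10 - 7 = -17)
(42 + (12 + r))² = (42 + (12 - 17))² = (42 - 5)² = 37² = 1369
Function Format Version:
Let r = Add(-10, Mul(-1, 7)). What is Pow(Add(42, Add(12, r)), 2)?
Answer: 1369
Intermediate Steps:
r = -17 (r = Add(-10, -7) = -17)
Pow(Add(42, Add(12, r)), 2) = Pow(Add(42, Add(12, -17)), 2) = Pow(Add(42, -5), 2) = Pow(37, 2) = 1369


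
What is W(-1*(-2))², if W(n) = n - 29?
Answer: 729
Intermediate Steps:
W(n) = -29 + n
W(-1*(-2))² = (-29 - 1*(-2))² = (-29 + 2)² = (-27)² = 729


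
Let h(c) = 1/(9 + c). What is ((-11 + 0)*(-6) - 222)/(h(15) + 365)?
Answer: -3744/8761 ≈ -0.42735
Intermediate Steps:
((-11 + 0)*(-6) - 222)/(h(15) + 365) = ((-11 + 0)*(-6) - 222)/(1/(9 + 15) + 365) = (-11*(-6) - 222)/(1/24 + 365) = (66 - 222)/(1/24 + 365) = -156/8761/24 = -156*24/8761 = -3744/8761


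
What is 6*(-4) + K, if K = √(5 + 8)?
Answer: -24 + √13 ≈ -20.394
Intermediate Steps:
K = √13 ≈ 3.6056
6*(-4) + K = 6*(-4) + √13 = -24 + √13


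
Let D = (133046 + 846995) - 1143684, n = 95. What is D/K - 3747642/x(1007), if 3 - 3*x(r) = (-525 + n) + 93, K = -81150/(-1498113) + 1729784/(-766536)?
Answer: 82077167553432149/1990579977790 ≈ 41233.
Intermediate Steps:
K = -11709293987/5316470123 (K = -81150*(-1/1498113) + 1729784*(-1/766536) = 27050/499371 - 216223/95817 = -11709293987/5316470123 ≈ -2.2025)
D = -163643 (D = 980041 - 1143684 = -163643)
x(r) = 340/3 (x(r) = 1 - ((-525 + 95) + 93)/3 = 1 - (-430 + 93)/3 = 1 - ⅓*(-337) = 1 + 337/3 = 340/3)
D/K - 3747642/x(1007) = -163643/(-11709293987/5316470123) - 3747642/340/3 = -163643*(-5316470123/11709293987) - 3747642*3/340 = 870003120338089/11709293987 - 5621463/170 = 82077167553432149/1990579977790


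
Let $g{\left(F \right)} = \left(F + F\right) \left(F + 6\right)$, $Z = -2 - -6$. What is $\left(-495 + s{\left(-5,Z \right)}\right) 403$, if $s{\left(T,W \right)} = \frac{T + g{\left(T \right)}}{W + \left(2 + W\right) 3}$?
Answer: $- \frac{4394715}{22} \approx -1.9976 \cdot 10^{5}$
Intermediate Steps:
$Z = 4$ ($Z = -2 + 6 = 4$)
$g{\left(F \right)} = 2 F \left(6 + F\right)$
$s{\left(T,W \right)} = \frac{T + 2 T \left(6 + T\right)}{6 + 4 W}$ ($s{\left(T,W \right)} = \frac{T + 2 T \left(6 + T\right)}{W + \left(2 + W\right) 3} = \frac{T + 2 T \left(6 + T\right)}{W + \left(6 + 3 W\right)} = \frac{T + 2 T \left(6 + T\right)}{6 + 4 W}$)
$\left(-495 + s{\left(-5,Z \right)}\right) 403 = \left(-495 + \frac{1}{2} \left(-5\right) \frac{1}{3 + 2 \cdot 4} \left(13 + 2 \left(-5\right)\right)\right) 403 = \left(-495 + \frac{1}{2} \left(-5\right) \frac{1}{3 + 8} \left(13 - 10\right)\right) 403 = \left(-495 + \frac{1}{2} \left(-5\right) \frac{1}{11} \cdot 3\right) 403 = \left(-495 - \frac{15}{22}\right) 403 = \left(- \frac{10905}{22}\right) 403 = - \frac{4394715}{22}$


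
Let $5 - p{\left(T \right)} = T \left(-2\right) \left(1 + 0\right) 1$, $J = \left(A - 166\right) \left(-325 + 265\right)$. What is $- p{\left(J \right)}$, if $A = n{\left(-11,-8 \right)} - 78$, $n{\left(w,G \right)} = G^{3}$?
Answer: $-90725$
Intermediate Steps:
$A = -590$ ($A = \left(-8\right)^{3} - 78 = -512 - 78 = -590$)
$J = 45360$ ($J = \left(-590 - 166\right) \left(-325 + 265\right) = \left(-756\right) \left(-60\right) = 45360$)
$p{\left(T \right)} = 5 + 2 T$ ($p{\left(T \right)} = 5 - T \left(-2\right) \left(1 + 0\right) 1 = 5 - - 2 T 1 \cdot 1 = 5 - - 2 T 1 = 5 - - 2 T = 5 + 2 T$)
$- p{\left(J \right)} = - (5 + 2 \cdot 45360) = - (5 + 90720) = \left(-1\right) 90725 = -90725$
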